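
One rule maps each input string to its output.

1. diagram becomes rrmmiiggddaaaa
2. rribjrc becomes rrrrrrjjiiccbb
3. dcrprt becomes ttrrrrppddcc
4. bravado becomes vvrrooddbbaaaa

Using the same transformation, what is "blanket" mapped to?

What's happening: double every character, then sort the characters into reverse alphabetical order.
On "blanket": the first step gives "bbllaannkkeett", and the second then gives "ttnnllkkeebbaa".

ttnnllkkeebbaa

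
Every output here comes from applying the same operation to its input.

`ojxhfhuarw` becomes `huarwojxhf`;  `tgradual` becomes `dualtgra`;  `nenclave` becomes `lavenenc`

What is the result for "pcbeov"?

What's happening: swap the front and back halves of the string.
For "pcbeov" the result is "eovpcb".

eovpcb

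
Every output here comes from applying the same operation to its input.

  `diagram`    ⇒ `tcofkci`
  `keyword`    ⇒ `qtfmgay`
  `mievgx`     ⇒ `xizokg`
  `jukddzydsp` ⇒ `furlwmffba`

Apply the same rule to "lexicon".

eqpngzk

Each output is the input with this applied: shift every letter 2 places forward in the alphabet (wrapping around), then move the last 3 characters to the front (rotate right by 3).
For "lexicon", step one produces "ngzkeqp"; step two turns that into "eqpngzk".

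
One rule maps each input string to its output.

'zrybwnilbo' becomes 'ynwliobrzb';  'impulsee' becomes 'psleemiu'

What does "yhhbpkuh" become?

What's happening: swap each adjacent pair of characters (1↔2, 3↔4, ...), then move the first 3 characters to the end (rotate left by 3).
For "yhhbpkuh", step one produces "hybhkphu"; step two turns that into "hkphuhyb".

hkphuhyb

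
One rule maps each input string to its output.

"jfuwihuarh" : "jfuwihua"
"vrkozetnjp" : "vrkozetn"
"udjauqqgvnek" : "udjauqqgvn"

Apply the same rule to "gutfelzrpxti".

The rule is to delete the last 2 characters.
So "gutfelzrpxti" becomes "gutfelzrpx".

gutfelzrpx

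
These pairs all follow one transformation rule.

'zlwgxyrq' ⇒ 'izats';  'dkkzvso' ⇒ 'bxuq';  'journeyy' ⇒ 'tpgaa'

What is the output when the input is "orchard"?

jctf

In each case the input is transformed by: delete the first 3 characters, then shift every letter 2 places forward in the alphabet (wrapping around).
For "orchard", step one produces "hard"; step two turns that into "jctf".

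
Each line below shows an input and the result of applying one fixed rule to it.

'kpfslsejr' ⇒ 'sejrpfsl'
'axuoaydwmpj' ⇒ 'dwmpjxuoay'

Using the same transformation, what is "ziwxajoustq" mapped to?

oustqiwxaj

In each case the input is transformed by: delete the first character, then swap the front and back halves of the string.
"ziwxajoustq" → "iwxajoustq" → "oustqiwxaj".
(Check on "axuoaydwmpj": → "xuoaydwmpj" → "dwmpjxuoay" ✓)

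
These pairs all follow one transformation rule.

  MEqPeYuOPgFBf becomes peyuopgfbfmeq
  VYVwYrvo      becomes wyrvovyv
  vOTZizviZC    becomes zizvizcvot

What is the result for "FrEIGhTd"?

ightdfre

The transformation: move the first 3 characters to the end (rotate left by 3), then convert every letter to lowercase.
Applying both steps to "FrEIGhTd": "IGhTdFrE", then "ightdfre".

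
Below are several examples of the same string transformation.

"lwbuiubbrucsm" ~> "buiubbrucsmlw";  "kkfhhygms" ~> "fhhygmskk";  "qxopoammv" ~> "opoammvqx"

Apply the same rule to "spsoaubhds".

Rule — move the first 2 characters to the end (rotate left by 2).
So "spsoaubhds" becomes "soaubhdssp".

soaubhdssp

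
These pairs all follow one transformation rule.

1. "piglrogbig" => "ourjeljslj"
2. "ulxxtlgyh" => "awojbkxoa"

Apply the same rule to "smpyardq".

Rule — move the first 3 characters to the end (rotate left by 3), then shift every letter 3 places forward in the alphabet (wrapping around).
Working it through for "smpyardq": intermediate "yardqsmp", final "bdugtvps".

bdugtvps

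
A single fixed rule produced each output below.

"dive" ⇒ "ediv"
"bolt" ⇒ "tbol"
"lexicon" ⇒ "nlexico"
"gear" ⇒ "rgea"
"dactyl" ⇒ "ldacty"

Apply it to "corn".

ncor

Rule — move the last character to the front.
Applying that to "corn" gives "ncor".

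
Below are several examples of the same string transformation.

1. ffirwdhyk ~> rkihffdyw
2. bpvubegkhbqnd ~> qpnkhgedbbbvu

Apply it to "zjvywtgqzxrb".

yxwvtrqjgbzz

What's happening: sort the characters into reverse alphabetical order, then move the first 2 characters to the end (rotate left by 2).
Doing the same to "zjvywtgqzxrb": "yxwvtrqjgbzz".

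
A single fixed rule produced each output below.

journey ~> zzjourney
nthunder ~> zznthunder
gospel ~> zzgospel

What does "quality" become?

The transformation: prepend "zz".
"quality" → "zzquality".

zzquality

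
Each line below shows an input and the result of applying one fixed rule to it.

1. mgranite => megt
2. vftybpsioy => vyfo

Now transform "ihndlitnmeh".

ihhe

Rule — take characters alternately from the front and the back (1st, last, 2nd, 2nd-last, ...), then keep only the first 4 characters.
For "ihndlitnmeh", step one produces "ihhenmdnlti"; step two turns that into "ihhe".
(Check on "vftybpsioy": → "vyfotiysbp" → "vyfo" ✓)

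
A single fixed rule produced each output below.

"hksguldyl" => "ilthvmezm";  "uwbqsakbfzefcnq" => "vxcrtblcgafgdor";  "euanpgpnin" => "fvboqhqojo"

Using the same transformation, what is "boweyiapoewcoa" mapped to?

Each output is the input with this applied: shift every letter 1 place forward in the alphabet (wrapping around).
For "boweyiapoewcoa" the result is "cpxfzjbqpfxdpb".

cpxfzjbqpfxdpb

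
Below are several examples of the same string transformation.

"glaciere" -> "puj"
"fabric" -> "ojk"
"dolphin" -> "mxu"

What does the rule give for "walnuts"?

The transformation: shift every letter 9 places forward in the alphabet (wrapping around), then keep only the first 3 characters.
For "walnuts", step one produces "fjuwdcb"; step two turns that into "fju".

fju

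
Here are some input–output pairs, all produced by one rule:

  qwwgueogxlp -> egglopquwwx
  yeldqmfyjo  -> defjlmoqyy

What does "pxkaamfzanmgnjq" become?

The transformation: sort the characters into alphabetical order.
On "pxkaamfzanmgnjq" that produces "aaafgjkmmnnpqxz".

aaafgjkmmnnpqxz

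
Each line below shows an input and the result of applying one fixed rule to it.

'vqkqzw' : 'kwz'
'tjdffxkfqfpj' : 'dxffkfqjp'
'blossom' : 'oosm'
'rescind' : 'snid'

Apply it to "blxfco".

xoc

What's happening: swap each adjacent pair of characters (1↔2, 3↔4, ...), then delete the first 3 characters.
"blxfco" → "lbfxoc" → "xoc".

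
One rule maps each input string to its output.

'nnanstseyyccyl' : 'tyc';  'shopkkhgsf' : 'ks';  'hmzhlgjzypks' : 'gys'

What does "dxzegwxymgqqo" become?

wmq

The transformation: delete the first 3 characters, then keep one character in every 3, starting at position 3 (positions 3rd, 6th, 9th, ...).
Doing the same to "dxzegwxymgqqo": "wmq".
(Check on "shopkkhgsf": → "pkkhgsf" → "ks" ✓)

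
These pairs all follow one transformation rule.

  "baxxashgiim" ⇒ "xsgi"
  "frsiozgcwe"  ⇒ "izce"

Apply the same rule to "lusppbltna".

pbta

The rule is to delete the first 2 characters, then keep every other character starting from the second (positions 2nd, 4th, 6th, ...).
On "lusppbltna": the first step gives "sppbltna", and the second then gives "pbta".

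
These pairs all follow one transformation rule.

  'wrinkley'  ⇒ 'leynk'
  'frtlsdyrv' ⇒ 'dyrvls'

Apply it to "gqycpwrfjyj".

wrfjyjcp

What's happening: delete the first 3 characters, then move the first 2 characters to the end (rotate left by 2).
For "gqycpwrfjyj", step one produces "cpwrfjyj"; step two turns that into "wrfjyjcp".
(Check on "wrinkley": → "nkley" → "leynk" ✓)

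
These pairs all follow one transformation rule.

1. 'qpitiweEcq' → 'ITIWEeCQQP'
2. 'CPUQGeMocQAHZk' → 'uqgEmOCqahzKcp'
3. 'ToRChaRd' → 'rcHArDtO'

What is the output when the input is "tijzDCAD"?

Each output is the input with this applied: move the first 2 characters to the end (rotate left by 2), then flip the case of every letter.
Starting from "tijzDCAD": after the first operation, "jzDCADti"; after the second, "JZdcadTI".

JZdcadTI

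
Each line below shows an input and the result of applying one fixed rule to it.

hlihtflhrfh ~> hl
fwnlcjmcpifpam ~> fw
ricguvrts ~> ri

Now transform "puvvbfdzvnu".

In each case the input is transformed by: keep only the first 2 characters.
"puvvbfdzvnu" → "pu".

pu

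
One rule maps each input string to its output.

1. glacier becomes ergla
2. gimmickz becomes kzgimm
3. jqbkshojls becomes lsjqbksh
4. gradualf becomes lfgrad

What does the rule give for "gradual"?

algra

In each case the input is transformed by: move the last 2 characters to the front (rotate right by 2), then delete the last 2 characters.
On "gradual": the first step gives "algradu", and the second then gives "algra".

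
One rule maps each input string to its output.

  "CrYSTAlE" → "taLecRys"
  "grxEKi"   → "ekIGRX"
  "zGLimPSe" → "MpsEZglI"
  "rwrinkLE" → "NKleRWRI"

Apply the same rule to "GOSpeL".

PElgos

Looking at the pairs, the operation is to swap the front and back halves of the string, then flip the case of every letter.
"GOSpeL" → "peLGOS" → "PElgos".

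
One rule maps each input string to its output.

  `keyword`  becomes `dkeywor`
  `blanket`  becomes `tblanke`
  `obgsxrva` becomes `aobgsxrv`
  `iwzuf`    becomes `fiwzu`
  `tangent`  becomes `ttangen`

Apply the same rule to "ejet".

In each case the input is transformed by: move the last character to the front.
So "ejet" becomes "teje".

teje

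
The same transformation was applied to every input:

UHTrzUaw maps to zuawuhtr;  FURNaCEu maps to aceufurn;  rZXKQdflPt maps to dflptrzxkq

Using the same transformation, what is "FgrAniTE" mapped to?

The transformation: swap the front and back halves of the string, then convert every letter to lowercase.
For "FgrAniTE", step one produces "niTEFgrA"; step two turns that into "nitefgra".

nitefgra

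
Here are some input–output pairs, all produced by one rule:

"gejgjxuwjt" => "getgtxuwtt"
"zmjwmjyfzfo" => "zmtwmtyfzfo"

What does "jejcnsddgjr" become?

Each output is the input with this applied: replace every "j" with "t".
Doing the same to "jejcnsddgjr": "tetcnsddgtr".

tetcnsddgtr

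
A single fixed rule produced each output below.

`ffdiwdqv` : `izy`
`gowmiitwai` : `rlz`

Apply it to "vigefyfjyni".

liml

The pattern: shift every letter 3 places forward in the alphabet (wrapping around), then keep one character in every 3, starting at position 2 (positions 2nd, 5th, 8th, ...).
"vigefyfjyni" → "yljhibimbql" → "liml".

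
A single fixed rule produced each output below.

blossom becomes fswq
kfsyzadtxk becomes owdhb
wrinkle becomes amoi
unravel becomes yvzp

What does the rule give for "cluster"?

The pattern: keep every other character starting from the first (positions 1st, 3rd, 5th, ...), then shift every letter 4 places forward in the alphabet (wrapping around).
On "cluster": the first step gives "cutr", and the second then gives "gyxv".

gyxv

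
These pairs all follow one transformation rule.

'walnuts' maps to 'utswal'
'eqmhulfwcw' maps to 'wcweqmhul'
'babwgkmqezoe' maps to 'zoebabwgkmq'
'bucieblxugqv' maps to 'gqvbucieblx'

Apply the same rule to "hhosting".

inghhos

The pattern: move the last 3 characters to the front (rotate right by 3), then delete the last character.
Applying both steps to "hhosting": "inghhost", then "inghhos".
(Check on "eqmhulfwcw": → "wcweqmhulf" → "wcweqmhul" ✓)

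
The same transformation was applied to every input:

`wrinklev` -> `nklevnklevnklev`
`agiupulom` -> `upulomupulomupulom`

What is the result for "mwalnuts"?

lnutslnutslnuts

The rule is to delete the first 3 characters, then write the whole string 3 times in a row.
Applying both steps to "mwalnuts": "lnuts", then "lnutslnutslnuts".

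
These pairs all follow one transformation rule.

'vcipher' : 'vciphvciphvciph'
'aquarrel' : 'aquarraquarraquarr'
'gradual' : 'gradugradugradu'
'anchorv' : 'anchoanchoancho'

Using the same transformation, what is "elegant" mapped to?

In each case the input is transformed by: delete the last 2 characters, then write the whole string 3 times in a row.
Applying both steps to "elegant": "elega", then "elegaelegaelega".

elegaelegaelega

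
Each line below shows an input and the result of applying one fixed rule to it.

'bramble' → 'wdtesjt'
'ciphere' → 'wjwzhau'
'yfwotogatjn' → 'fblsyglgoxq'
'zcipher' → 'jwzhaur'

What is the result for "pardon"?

In each case the input is transformed by: shift every letter 8 places backward in the alphabet (wrapping around), then reverse the string.
Applying both steps to "pardon": "hsjvgf", then "fgvjsh".

fgvjsh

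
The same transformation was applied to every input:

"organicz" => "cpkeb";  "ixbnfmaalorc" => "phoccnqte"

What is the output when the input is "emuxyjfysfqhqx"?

zalhauhsjsz

The pattern: shift every letter 2 places forward in the alphabet (wrapping around), then delete the first 3 characters.
Applying both steps to "emuxyjfysfqhqx": "gowzalhauhsjsz", then "zalhauhsjsz".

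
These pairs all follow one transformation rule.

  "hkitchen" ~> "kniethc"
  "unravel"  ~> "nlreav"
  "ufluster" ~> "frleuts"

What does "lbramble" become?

What's happening: delete the first character, then take characters alternately from the front and the back (1st, last, 2nd, 2nd-last, ...).
For "lbramble" the result is "berlabm".

berlabm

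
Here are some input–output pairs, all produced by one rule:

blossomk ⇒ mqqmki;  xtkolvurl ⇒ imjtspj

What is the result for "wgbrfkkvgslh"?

zpdiiteqjf

Each output is the input with this applied: delete the first 2 characters, then shift every letter 2 places backward in the alphabet (wrapping around).
For "wgbrfkkvgslh", step one produces "brfkkvgslh"; step two turns that into "zpdiiteqjf".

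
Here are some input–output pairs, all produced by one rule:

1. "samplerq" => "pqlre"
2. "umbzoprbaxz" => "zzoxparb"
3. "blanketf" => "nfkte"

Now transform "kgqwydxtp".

The rule is to delete the first 3 characters, then take characters alternately from the front and the back (1st, last, 2nd, 2nd-last, ...).
Working it through for "kgqwydxtp": intermediate "wydxtp", final "wpytdx".

wpytdx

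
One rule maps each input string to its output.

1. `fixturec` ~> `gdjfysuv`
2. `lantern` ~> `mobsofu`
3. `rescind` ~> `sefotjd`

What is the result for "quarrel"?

What's happening: shift every letter 1 place forward in the alphabet (wrapping around), then take characters alternately from the front and the back (1st, last, 2nd, 2nd-last, ...).
Working it through for "quarrel": intermediate "rvbssfm", final "rmvfbss".
(Check on "fixturec": → "gjyuvsfd" → "gdjfysuv" ✓)

rmvfbss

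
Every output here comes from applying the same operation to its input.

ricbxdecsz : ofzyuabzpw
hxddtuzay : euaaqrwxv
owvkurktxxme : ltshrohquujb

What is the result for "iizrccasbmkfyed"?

ffwozzxpyjhcvba

The transformation: shift every letter 3 places backward in the alphabet (wrapping around).
Doing the same to "iizrccasbmkfyed": "ffwozzxpyjhcvba".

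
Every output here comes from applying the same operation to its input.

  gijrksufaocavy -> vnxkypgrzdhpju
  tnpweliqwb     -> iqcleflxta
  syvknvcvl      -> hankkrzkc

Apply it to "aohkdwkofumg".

Rule — shift every letter 11 places backward in the alphabet (wrapping around), then take characters alternately from the front and the back (1st, last, 2nd, 2nd-last, ...).
For "aohkdwkofumg", step one produces "pdwzslzdujbv"; step two turns that into "pvdbwjzusdlz".

pvdbwjzusdlz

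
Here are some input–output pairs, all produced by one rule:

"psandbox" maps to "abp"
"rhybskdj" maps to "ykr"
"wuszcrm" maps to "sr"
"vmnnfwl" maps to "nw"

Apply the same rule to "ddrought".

rgd

The rule is to move the first character to the end, then keep one character in every 3, starting at position 2 (positions 2nd, 5th, 8th, ...).
For "ddrought", step one produces "droughtd"; step two turns that into "rgd".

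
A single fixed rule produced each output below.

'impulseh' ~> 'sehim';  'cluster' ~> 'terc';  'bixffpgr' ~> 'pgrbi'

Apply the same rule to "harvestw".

The pattern: move the last 3 characters to the front (rotate right by 3), then delete the last 3 characters.
Working it through for "harvestw": intermediate "stwharve", final "stwha".

stwha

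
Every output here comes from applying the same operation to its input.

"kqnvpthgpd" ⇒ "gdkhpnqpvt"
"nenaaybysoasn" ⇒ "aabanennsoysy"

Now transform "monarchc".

cahcnmro

Rule — sort the characters into alphabetical order, then swap each adjacent pair of characters (1↔2, 3↔4, ...).
Working it through for "monarchc": intermediate "acchmnor", final "cahcnmro".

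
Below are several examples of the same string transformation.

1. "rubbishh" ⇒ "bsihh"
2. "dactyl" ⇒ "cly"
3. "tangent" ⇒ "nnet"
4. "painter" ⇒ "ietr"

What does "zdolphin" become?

ohpni

The rule is to swap each adjacent pair of characters (1↔2, 3↔4, ...), then delete the first 3 characters.
Starting from "zdolphin": after the first operation, "dzlohpni"; after the second, "ohpni".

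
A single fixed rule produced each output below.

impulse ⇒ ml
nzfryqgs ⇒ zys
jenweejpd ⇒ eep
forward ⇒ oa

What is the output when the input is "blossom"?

What's happening: keep one character in every 3, starting at position 2 (positions 2nd, 5th, 8th, ...).
Doing the same to "blossom": "ls".

ls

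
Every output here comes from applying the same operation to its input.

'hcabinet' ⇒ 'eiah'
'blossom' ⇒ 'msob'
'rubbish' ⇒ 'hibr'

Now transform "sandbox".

Rule — keep every other character starting from the first (positions 1st, 3rd, 5th, ...), then reverse the string.
Working it through for "sandbox": intermediate "snbx", final "xbns".

xbns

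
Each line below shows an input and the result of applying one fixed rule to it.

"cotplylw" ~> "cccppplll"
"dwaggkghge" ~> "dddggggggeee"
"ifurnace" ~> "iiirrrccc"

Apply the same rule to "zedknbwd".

Rule — keep one character in every 3, starting at position 1 (positions 1st, 4th, 7th, ...), then repeat every character 3 times.
Working it through for "zedknbwd": intermediate "zkw", final "zzzkkkwww".

zzzkkkwww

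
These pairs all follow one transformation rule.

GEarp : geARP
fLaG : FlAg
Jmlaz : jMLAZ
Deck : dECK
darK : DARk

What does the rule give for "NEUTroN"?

neutROn

In each case the input is transformed by: flip the case of every letter.
"NEUTroN" → "neutROn".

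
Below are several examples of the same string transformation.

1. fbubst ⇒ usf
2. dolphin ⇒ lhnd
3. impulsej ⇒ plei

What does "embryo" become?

bye

The pattern: keep every other character starting from the first (positions 1st, 3rd, 5th, ...), then move the first character to the end.
Applying both steps to "embryo": "eby", then "bye".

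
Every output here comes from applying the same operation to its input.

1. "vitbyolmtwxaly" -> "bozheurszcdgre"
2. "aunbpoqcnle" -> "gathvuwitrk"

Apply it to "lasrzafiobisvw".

rgyxfglouhoybc

The pattern: shift every letter 6 places forward in the alphabet (wrapping around).
"lasrzafiobisvw" → "rgyxfglouhoybc".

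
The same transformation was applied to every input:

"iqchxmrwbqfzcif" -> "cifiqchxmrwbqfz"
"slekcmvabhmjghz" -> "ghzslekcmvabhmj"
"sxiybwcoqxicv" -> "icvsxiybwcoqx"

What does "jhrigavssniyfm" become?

The pattern: move the last 3 characters to the front (rotate right by 3).
Doing the same to "jhrigavssniyfm": "yfmjhrigavssni".

yfmjhrigavssni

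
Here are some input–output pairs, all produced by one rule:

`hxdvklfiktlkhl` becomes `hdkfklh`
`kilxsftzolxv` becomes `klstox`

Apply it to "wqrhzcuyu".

Each output is the input with this applied: keep every other character starting from the first (positions 1st, 3rd, 5th, ...).
Doing the same to "wqrhzcuyu": "wrzuu".

wrzuu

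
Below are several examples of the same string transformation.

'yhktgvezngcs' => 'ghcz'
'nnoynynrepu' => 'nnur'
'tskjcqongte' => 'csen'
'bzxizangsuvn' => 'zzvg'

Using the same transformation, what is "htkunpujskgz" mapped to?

The transformation: keep one character in every 3, starting at position 2 (positions 2nd, 5th, 8th, ...), then swap each adjacent pair of characters (1↔2, 3↔4, ...).
Starting from "htkunpujskgz": after the first operation, "tnjg"; after the second, "ntgj".

ntgj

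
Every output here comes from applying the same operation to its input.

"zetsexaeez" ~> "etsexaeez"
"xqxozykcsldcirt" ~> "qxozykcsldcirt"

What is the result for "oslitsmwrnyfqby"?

The transformation: delete the first character.
Applying that to "oslitsmwrnyfqby" gives "slitsmwrnyfqby".

slitsmwrnyfqby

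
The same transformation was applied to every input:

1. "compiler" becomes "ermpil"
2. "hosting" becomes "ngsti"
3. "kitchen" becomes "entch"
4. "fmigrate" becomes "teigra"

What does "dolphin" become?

The pattern: delete the first 2 characters, then move the last 2 characters to the front (rotate right by 2).
"dolphin" → "lphin" → "inlph".

inlph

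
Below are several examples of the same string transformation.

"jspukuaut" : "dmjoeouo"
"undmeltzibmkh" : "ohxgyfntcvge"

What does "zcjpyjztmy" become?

The pattern: delete the last character, then shift every letter 6 places backward in the alphabet (wrapping around).
Starting from "zcjpyjztmy": after the first operation, "zcjpyjztm"; after the second, "twdjsdtng".

twdjsdtng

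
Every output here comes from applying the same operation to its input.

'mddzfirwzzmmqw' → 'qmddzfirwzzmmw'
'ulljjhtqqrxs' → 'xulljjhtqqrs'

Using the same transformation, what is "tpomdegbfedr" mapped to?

Each output is the input with this applied: move the last character to the front, then swap the first and last characters.
On "tpomdegbfedr": the first step gives "rtpomdegbfed", and the second then gives "dtpomdegbfer".

dtpomdegbfer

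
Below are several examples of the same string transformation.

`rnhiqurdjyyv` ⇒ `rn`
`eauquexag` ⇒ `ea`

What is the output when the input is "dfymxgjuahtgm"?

Looking at the pairs, the operation is to keep only the first 2 characters.
On "dfymxgjuahtgm" that produces "df".

df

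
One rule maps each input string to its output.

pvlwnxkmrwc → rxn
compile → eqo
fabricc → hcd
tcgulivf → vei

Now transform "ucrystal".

wet

The pattern: shift every letter 2 places forward in the alphabet (wrapping around), then keep only the first 3 characters.
"ucrystal" → "wetauvcn" → "wet".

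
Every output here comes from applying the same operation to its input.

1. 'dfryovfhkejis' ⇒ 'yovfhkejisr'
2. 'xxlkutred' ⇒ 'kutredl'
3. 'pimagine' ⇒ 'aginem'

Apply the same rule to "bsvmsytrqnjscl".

Looking at the pairs, the operation is to delete the first 2 characters, then move the first character to the end.
For "bsvmsytrqnjscl", step one produces "vmsytrqnjscl"; step two turns that into "msytrqnjsclv".

msytrqnjsclv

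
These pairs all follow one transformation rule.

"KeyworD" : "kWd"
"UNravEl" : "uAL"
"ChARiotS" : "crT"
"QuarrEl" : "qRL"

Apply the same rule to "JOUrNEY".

The rule is to keep one character in every 3, starting at position 1 (positions 1st, 4th, 7th, ...), then flip the case of every letter.
Applying both steps to "JOUrNEY": "JrY", then "jRy".
(Check on "KeyworD": → "KwD" → "kWd" ✓)

jRy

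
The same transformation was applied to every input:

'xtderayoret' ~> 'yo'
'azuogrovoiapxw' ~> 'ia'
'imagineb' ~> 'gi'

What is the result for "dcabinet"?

bi

Looking at the pairs, the operation is to move the last 3 characters to the front (rotate right by 3), then keep only the last 2 characters.
Working it through for "dcabinet": intermediate "netdcabi", final "bi".
(Check on "xtderayoret": → "retxtderayo" → "yo" ✓)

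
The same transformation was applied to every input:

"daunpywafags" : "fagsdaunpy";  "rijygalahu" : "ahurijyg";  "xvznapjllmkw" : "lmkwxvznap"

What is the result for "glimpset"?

Rule — swap the front and back halves of the string, then delete the first 2 characters.
On "glimpset": the first step gives "psetglim", and the second then gives "etglim".

etglim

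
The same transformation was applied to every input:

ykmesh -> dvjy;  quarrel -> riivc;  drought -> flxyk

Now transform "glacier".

rtzvi

In each case the input is transformed by: shift every letter 9 places backward in the alphabet (wrapping around), then delete the first 2 characters.
For "glacier", step one produces "xcrtzvi"; step two turns that into "rtzvi".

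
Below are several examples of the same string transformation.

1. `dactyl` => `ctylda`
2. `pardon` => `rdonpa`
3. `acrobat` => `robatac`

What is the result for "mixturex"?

xturexmi

The rule is to move the first 2 characters to the end (rotate left by 2).
Doing the same to "mixturex": "xturexmi".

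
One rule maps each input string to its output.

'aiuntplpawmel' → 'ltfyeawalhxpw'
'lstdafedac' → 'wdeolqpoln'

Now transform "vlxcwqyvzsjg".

The transformation: shift every letter 11 places forward in the alphabet (wrapping around).
Doing the same to "vlxcwqyvzsjg": "gwinhbjgkdur".

gwinhbjgkdur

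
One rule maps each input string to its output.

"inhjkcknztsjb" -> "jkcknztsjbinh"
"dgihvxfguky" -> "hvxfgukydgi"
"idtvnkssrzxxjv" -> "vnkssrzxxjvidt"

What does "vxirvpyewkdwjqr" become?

rvpyewkdwjqrvxi

In each case the input is transformed by: move the first 3 characters to the end (rotate left by 3).
On "vxirvpyewkdwjqr" that produces "rvpyewkdwjqrvxi".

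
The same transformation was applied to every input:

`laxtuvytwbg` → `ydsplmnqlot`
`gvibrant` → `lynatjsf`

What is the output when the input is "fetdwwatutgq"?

ixwlvooslmly

The pattern: move the last character to the front, then shift every letter 8 places backward in the alphabet (wrapping around).
Doing the same to "fetdwwatutgq": "ixwlvooslmly".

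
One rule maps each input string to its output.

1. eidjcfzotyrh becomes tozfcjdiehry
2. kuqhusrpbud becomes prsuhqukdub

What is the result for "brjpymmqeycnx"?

What's happening: move the last 3 characters to the front (rotate right by 3), then reverse the string.
"brjpymmqeycnx" → "cnxbrjpymmqey" → "yeqmmypjrbxnc".
(Check on "eidjcfzotyrh": → "yrheidjcfzot" → "tozfcjdiehry" ✓)

yeqmmypjrbxnc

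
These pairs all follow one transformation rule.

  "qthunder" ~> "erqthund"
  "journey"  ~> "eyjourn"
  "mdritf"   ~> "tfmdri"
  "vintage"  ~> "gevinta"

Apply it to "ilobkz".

Each output is the input with this applied: move the last 2 characters to the front (rotate right by 2).
For "ilobkz" the result is "kzilob".

kzilob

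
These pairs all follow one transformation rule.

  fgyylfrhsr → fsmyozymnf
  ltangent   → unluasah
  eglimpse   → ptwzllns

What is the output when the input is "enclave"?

shclluj

The pattern: shift every letter 7 places forward in the alphabet (wrapping around), then move the first 3 characters to the end (rotate left by 3).
"enclave" → "lujshcl" → "shclluj".
(Check on "ltangent": → "sahunlua" → "unluasah" ✓)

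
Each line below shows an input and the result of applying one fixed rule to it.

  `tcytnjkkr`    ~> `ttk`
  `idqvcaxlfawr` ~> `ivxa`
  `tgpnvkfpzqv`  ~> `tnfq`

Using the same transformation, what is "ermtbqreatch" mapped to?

Each output is the input with this applied: keep one character in every 3, starting at position 1 (positions 1st, 4th, 7th, ...).
On "ermtbqreatch" that produces "etrt".

etrt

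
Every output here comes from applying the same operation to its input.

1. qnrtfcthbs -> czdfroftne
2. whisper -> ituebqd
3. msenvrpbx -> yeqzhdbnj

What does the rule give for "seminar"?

eqyuzmd

Each output is the input with this applied: shift every letter 12 places forward in the alphabet (wrapping around).
"seminar" → "eqyuzmd".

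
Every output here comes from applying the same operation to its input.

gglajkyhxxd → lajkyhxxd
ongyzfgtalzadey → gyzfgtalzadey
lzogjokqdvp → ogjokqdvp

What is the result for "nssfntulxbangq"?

The transformation: delete the first 2 characters.
For "nssfntulxbangq" the result is "sfntulxbangq".

sfntulxbangq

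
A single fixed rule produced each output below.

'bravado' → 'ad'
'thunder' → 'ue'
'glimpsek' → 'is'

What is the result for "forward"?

rr

In each case the input is transformed by: keep one character in every 3, starting at position 3 (positions 3rd, 6th, 9th, ...).
Doing the same to "forward": "rr".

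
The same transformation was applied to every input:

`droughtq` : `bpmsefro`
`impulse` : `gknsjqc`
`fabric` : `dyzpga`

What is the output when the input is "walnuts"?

uyjlsrq

The pattern: shift every letter 2 places backward in the alphabet (wrapping around).
For "walnuts" the result is "uyjlsrq".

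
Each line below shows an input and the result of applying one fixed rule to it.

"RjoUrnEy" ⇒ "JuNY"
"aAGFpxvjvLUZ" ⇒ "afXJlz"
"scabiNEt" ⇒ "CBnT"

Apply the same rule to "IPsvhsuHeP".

pVShp

Rule — flip the case of every letter, then keep every other character starting from the second (positions 2nd, 4th, 6th, ...).
For "IPsvhsuHeP", step one produces "ipSVHSUhEp"; step two turns that into "pVShp".
(Check on "RjoUrnEy": → "rJOuRNeY" → "JuNY" ✓)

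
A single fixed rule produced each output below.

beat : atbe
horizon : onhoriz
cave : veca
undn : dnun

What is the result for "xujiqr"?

The transformation: move the last 2 characters to the front (rotate right by 2).
Doing the same to "xujiqr": "qrxuji".

qrxuji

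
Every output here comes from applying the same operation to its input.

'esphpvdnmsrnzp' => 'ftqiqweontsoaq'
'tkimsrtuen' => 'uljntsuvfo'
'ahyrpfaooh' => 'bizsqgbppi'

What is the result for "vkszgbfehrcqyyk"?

wltahcgfisdrzzl

The rule is to shift every letter 1 place forward in the alphabet (wrapping around).
On "vkszgbfehrcqyyk" that produces "wltahcgfisdrzzl".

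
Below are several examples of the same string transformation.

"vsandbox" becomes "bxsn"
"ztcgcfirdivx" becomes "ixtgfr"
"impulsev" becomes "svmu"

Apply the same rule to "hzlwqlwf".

The rule is to keep every other character starting from the second (positions 2nd, 4th, 6th, ...), then move the last 2 characters to the front (rotate right by 2).
For "hzlwqlwf", step one produces "zwlf"; step two turns that into "lfzw".

lfzw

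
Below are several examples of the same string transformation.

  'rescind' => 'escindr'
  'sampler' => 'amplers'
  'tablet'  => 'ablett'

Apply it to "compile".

ompilec

The transformation: move the first character to the end.
Doing the same to "compile": "ompilec".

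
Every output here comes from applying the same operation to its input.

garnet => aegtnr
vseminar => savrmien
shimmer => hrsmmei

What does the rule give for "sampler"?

arslpem

The rule is to swap each adjacent pair of characters (1↔2, 3↔4, ...), then take characters alternately from the front and the back (1st, last, 2nd, 2nd-last, ...).
"sampler" → "arslpem".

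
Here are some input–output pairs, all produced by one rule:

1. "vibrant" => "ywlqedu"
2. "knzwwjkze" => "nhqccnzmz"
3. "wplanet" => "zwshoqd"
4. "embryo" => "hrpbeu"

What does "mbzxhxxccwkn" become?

pqenczafkfaa

What's happening: take characters alternately from the front and the back (1st, last, 2nd, 2nd-last, ...), then shift every letter 3 places forward in the alphabet (wrapping around).
Starting from "mbzxhxxccwkn": after the first operation, "mnbkzwxchcxx"; after the second, "pqenczafkfaa".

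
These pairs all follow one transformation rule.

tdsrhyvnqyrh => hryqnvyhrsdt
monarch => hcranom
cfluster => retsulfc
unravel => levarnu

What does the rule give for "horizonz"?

The rule is to reverse the string.
Applying that to "horizonz" gives "znoziroh".

znoziroh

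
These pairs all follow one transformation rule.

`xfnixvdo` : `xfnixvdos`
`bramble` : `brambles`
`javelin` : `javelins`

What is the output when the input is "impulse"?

Looking at the pairs, the operation is to append "s".
Applying that to "impulse" gives "impulses".

impulses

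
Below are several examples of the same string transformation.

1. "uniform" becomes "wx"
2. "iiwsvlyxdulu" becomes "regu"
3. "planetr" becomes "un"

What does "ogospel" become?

py

What's happening: keep one character in every 3, starting at position 2 (positions 2nd, 5th, 8th, ...), then shift every letter 9 places forward in the alphabet (wrapping around).
For "ogospel", step one produces "gp"; step two turns that into "py".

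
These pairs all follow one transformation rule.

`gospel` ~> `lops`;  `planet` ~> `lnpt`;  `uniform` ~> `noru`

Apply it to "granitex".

Each output is the input with this applied: sort the characters into alphabetical order, then keep only the last 4 characters.
Applying that to "granitex" gives "nrtx".

nrtx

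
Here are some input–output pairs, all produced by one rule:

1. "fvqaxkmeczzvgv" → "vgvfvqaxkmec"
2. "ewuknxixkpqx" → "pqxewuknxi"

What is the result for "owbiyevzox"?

zoxowbiy

What's happening: move the last 3 characters to the front (rotate right by 3), then delete the last 2 characters.
On "owbiyevzox": the first step gives "zoxowbiyev", and the second then gives "zoxowbiy".
(Check on "fvqaxkmeczzvgv": → "vgvfvqaxkmeczz" → "vgvfvqaxkmec" ✓)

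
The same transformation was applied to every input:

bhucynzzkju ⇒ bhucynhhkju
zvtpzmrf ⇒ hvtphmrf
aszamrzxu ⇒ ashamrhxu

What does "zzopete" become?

The pattern: replace every "z" with "h".
On "zzopete" that produces "hhopete".

hhopete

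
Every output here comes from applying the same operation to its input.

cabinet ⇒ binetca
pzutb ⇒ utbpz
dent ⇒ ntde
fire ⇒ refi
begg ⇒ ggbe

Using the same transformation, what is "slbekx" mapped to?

The transformation: move the first 2 characters to the end (rotate left by 2).
Doing the same to "slbekx": "bekxsl".

bekxsl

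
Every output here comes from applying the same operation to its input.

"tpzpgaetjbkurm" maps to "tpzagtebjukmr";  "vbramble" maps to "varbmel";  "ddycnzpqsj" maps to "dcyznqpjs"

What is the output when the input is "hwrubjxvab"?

The rule is to swap each adjacent pair of characters (1↔2, 3↔4, ...), then delete the first character.
Applying both steps to "hwrubjxvab": "whurjbvxba", then "hurjbvxba".

hurjbvxba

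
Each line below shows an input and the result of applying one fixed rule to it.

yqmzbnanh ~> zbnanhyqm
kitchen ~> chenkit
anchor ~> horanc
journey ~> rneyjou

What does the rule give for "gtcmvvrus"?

Rule — move the first 3 characters to the end (rotate left by 3).
On "gtcmvvrus" that produces "mvvrusgtc".

mvvrusgtc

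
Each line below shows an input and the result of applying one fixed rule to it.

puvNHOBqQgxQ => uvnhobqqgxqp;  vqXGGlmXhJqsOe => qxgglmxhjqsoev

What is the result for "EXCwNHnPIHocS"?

xcwnhnpihocse

In each case the input is transformed by: move the first character to the end, then convert every letter to lowercase.
Starting from "EXCwNHnPIHocS": after the first operation, "XCwNHnPIHocSE"; after the second, "xcwnhnpihocse".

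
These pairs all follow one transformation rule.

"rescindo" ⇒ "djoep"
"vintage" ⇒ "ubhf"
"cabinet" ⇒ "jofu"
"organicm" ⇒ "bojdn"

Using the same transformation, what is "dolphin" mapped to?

qijo

Looking at the pairs, the operation is to delete the first 3 characters, then shift every letter 1 place forward in the alphabet (wrapping around).
"dolphin" → "qijo".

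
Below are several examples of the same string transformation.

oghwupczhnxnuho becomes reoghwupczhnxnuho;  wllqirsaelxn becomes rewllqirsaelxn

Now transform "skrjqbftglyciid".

In each case the input is transformed by: prepend "re".
On "skrjqbftglyciid" that produces "reskrjqbftglyciid".

reskrjqbftglyciid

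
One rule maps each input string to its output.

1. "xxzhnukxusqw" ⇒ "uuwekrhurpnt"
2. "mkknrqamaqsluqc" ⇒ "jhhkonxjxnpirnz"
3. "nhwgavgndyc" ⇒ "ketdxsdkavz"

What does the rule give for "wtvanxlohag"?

Each output is the input with this applied: shift every letter 3 places backward in the alphabet (wrapping around).
For "wtvanxlohag" the result is "tqsxkuilexd".

tqsxkuilexd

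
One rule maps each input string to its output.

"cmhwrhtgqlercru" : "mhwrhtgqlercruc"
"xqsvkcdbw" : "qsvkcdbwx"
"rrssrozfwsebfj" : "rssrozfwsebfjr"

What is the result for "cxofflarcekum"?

xofflarcekumc

Rule — move the first character to the end.
"cxofflarcekum" → "xofflarcekumc".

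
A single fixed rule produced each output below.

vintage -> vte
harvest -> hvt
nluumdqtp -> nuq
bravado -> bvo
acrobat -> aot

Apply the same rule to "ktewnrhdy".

kwh

What's happening: keep one character in every 3, starting at position 1 (positions 1st, 4th, 7th, ...).
Doing the same to "ktewnrhdy": "kwh".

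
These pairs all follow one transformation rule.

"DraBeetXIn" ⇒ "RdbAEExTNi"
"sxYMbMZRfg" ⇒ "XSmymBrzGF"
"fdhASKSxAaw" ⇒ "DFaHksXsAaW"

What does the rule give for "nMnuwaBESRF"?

What's happening: swap each adjacent pair of characters (1↔2, 3↔4, ...), then flip the case of every letter.
On "nMnuwaBESRF" that produces "mNUNAWebrsf".

mNUNAWebrsf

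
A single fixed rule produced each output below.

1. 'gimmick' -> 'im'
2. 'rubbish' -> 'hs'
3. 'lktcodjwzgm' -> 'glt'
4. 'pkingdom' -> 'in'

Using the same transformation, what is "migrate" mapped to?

gr

The rule is to sort the characters into alphabetical order, then keep one character in every 3, starting at position 3 (positions 3rd, 6th, 9th, ...).
Applying both steps to "migrate": "aegimrt", then "gr".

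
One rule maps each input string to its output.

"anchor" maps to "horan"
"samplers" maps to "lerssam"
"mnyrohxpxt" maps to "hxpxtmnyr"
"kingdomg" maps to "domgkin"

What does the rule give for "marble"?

blema

What's happening: swap the front and back halves of the string, then delete the last character.
Applying both steps to "marble": "blemar", then "blema".
(Check on "kingdomg": → "domgking" → "domgkin" ✓)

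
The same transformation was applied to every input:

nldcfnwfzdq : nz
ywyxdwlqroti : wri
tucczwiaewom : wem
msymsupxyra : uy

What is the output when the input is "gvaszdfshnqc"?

dhc

Looking at the pairs, the operation is to delete the first 3 characters, then keep one character in every 3, starting at position 3 (positions 3rd, 6th, 9th, ...).
For "gvaszdfshnqc", step one produces "szdfshnqc"; step two turns that into "dhc".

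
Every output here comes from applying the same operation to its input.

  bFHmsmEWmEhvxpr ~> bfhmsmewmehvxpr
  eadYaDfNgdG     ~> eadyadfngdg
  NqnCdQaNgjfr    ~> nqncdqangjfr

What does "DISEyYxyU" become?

Rule — convert every letter to lowercase.
"DISEyYxyU" → "diseyyxyu".

diseyyxyu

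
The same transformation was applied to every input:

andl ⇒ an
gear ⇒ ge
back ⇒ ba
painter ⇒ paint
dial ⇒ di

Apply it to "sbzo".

sb

Rule — delete the last 2 characters.
For "sbzo" the result is "sb".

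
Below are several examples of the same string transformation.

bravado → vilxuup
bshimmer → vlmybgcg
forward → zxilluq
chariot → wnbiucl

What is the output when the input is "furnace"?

zyowluh

The rule is to take characters alternately from the front and the back (1st, last, 2nd, 2nd-last, ...), then shift every letter 6 places backward in the alphabet (wrapping around).
For "furnace", step one produces "feucran"; step two turns that into "zyowluh".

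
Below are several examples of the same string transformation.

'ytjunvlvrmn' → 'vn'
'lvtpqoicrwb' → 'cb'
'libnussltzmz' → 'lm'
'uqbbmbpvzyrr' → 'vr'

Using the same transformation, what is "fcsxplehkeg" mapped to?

What's happening: keep one character in every 3, starting at position 2 (positions 2nd, 5th, 8th, ...), then delete the first 2 characters.
Working it through for "fcsxplehkeg": intermediate "cphg", final "hg".

hg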